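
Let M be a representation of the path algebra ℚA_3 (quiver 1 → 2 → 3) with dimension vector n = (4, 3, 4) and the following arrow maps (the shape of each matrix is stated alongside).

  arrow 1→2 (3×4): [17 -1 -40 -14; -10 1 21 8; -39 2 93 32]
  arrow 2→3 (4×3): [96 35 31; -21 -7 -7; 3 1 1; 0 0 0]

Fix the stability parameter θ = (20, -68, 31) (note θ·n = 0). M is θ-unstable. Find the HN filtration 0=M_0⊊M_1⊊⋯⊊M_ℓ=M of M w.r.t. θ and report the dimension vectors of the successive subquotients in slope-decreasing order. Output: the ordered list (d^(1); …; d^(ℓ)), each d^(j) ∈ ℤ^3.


Barcode: M ≅ I[1,1], I[1,2], I[1,3]^2, I[3,3]^2. HN layers by μ_θ (3 steps, strictly decreasing):
  μ^(1)=31; μ^(2)=20; μ^(3)=-24

((0, 0, 4); (1, 0, 0); (3, 3, 0))


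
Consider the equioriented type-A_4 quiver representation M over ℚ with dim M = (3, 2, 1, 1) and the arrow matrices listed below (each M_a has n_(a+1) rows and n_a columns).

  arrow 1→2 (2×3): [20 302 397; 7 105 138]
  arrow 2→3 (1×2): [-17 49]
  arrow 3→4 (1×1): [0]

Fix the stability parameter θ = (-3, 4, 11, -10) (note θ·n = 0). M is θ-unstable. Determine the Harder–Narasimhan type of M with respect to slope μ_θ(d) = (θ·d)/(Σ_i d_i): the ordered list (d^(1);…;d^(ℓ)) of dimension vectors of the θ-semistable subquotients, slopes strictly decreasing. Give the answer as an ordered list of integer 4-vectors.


Via rank(M_{q-1}∘⋯∘M_p): M ≅ I[1,1], I[1,2], I[1,3], I[4,4].
μ_θ-semistable layers: μ^(1)=11; μ^(2)=4; μ^(3)=-3; μ^(4)=-10

((0, 0, 1, 0); (0, 2, 0, 0); (3, 0, 0, 0); (0, 0, 0, 1))


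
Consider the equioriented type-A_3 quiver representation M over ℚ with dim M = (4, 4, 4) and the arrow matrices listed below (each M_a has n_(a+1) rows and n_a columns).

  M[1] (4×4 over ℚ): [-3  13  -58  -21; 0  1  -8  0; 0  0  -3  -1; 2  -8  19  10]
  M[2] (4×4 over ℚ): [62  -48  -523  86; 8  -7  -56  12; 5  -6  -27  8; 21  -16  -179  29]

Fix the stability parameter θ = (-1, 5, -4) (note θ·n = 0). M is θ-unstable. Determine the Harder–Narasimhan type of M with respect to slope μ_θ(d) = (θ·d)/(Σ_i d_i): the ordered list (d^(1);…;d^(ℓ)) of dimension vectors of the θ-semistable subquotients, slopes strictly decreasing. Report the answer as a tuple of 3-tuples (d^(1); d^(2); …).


Interval decomposition of M: I[1,3]^4.
HN type (ℓ=2): μ^(1)=1/2; μ^(2)=-1

((0, 4, 4); (4, 0, 0))


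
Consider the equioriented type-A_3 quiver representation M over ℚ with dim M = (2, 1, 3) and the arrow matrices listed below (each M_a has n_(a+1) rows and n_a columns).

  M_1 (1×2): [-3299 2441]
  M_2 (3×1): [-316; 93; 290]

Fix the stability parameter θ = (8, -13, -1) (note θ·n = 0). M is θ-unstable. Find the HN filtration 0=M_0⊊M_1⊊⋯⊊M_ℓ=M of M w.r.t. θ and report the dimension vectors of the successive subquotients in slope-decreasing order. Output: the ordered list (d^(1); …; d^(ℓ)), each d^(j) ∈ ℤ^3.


Via rank(M_{q-1}∘⋯∘M_p): M ≅ I[1,1], I[1,3], I[3,3]^2.
μ_θ-semistable layers: μ^(1)=8; μ^(2)=-1; μ^(3)=-5/2

((1, 0, 0); (0, 0, 3); (1, 1, 0))


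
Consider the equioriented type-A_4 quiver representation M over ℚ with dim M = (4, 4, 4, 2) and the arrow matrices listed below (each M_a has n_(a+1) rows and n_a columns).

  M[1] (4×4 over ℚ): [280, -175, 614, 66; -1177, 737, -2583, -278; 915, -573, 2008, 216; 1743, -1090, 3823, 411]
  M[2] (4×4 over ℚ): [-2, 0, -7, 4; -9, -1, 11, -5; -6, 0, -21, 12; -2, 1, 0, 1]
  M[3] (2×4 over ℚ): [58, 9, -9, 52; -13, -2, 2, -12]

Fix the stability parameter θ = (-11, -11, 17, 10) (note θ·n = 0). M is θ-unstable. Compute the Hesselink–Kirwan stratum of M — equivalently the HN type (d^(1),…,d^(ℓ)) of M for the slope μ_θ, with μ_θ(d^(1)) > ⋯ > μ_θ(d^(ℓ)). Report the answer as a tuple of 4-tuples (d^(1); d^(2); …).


Barcode: M ≅ I[1,2], I[1,3], I[1,4]^2, I[3,3]. HN layers by μ_θ (3 steps, strictly decreasing):
  μ^(1)=17; μ^(2)=27/2; μ^(3)=-11

((0, 0, 2, 0); (0, 0, 2, 2); (4, 4, 0, 0))


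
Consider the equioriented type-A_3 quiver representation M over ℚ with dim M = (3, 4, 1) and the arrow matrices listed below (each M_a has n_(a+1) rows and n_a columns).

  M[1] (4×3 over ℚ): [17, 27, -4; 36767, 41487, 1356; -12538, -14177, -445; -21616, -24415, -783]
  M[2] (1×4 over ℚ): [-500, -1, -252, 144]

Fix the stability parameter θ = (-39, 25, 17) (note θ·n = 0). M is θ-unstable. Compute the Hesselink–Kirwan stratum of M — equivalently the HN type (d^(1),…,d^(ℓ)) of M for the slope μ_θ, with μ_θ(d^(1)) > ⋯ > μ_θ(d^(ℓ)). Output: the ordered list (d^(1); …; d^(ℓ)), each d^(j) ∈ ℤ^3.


Barcode: M ≅ I[1,2]^2, I[1,3], I[2,2]. HN layers by μ_θ (3 steps, strictly decreasing):
  μ^(1)=25; μ^(2)=21; μ^(3)=-39

((0, 3, 0); (0, 1, 1); (3, 0, 0))


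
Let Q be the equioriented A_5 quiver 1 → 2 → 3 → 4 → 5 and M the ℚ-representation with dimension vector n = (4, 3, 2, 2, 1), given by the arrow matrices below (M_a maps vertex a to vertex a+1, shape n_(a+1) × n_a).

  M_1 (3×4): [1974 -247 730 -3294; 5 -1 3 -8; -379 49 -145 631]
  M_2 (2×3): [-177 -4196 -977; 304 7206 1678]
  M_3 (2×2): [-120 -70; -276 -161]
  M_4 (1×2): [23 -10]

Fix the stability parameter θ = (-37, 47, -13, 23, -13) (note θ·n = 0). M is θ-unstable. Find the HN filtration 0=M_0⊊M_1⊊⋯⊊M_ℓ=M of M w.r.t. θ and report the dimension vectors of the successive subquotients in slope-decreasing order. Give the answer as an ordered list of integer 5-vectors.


Interval decomposition of M: I[1,1], I[1,2], I[1,3], I[1,4], I[4,5].
HN type (ℓ=5): μ^(1)=47; μ^(2)=23; μ^(3)=17; μ^(4)=5; μ^(5)=-37

((0, 1, 0, 0, 0); (0, 0, 0, 1, 0); (0, 2, 2, 0, 0); (0, 0, 0, 1, 1); (4, 0, 0, 0, 0))


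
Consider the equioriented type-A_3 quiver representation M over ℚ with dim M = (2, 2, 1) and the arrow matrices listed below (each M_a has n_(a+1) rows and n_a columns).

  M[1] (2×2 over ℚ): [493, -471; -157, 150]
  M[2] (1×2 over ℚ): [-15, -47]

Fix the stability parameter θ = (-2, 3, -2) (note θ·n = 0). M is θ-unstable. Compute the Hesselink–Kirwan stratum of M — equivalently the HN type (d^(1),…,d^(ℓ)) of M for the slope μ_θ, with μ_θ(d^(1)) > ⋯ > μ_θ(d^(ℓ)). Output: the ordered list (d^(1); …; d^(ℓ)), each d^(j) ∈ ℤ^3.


Via rank(M_{q-1}∘⋯∘M_p): M ≅ I[1,2], I[1,3].
μ_θ-semistable layers: μ^(1)=3; μ^(2)=1/2; μ^(3)=-2

((0, 1, 0); (0, 1, 1); (2, 0, 0))


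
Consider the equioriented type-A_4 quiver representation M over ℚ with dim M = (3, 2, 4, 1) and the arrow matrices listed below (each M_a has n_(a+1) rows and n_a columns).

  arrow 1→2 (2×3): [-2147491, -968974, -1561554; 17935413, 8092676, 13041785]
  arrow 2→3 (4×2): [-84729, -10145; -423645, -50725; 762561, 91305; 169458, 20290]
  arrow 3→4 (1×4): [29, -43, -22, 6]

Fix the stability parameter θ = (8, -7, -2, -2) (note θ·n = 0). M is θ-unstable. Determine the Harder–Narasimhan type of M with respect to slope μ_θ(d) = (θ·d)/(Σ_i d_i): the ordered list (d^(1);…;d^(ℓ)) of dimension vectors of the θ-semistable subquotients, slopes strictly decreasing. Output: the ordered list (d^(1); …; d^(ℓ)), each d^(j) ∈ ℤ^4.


Barcode: M ≅ I[1,1], I[1,2], I[1,3], I[3,3]^2, I[3,4]. HN layers by μ_θ (4 steps, strictly decreasing):
  μ^(1)=8; μ^(2)=1/2; μ^(3)=-1/3; μ^(4)=-2

((1, 0, 0, 0); (1, 1, 0, 0); (1, 1, 1, 0); (0, 0, 3, 1))


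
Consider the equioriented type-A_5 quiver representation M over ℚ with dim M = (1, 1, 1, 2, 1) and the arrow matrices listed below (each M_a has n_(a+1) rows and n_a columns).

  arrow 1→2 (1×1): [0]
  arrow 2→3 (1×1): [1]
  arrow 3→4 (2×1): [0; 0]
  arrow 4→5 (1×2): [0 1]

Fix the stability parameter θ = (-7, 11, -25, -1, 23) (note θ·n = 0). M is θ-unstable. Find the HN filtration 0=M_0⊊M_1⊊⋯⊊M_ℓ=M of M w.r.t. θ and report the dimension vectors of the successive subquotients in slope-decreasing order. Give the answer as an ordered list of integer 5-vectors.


Interval decomposition of M: I[1,1], I[2,3], I[4,4], I[4,5].
HN type (ℓ=3): μ^(1)=23; μ^(2)=-1; μ^(3)=-7

((0, 0, 0, 0, 1); (0, 0, 0, 2, 0); (1, 1, 1, 0, 0))


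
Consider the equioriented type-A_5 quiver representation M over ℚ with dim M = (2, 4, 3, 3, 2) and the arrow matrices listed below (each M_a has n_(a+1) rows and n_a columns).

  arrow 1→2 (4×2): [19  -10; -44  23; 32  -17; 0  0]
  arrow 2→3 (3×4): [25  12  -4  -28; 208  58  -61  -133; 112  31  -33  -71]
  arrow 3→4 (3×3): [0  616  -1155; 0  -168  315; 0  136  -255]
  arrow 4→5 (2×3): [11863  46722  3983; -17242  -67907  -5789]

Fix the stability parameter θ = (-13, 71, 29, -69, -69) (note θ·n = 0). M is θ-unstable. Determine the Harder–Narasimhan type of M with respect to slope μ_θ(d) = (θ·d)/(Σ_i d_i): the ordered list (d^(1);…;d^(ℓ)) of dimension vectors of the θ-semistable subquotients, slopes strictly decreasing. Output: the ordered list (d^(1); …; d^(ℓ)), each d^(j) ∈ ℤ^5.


Barcode: M ≅ I[1,3], I[1,4], I[2,2], I[2,3], I[4,5]^2. HN layers by μ_θ (5 steps, strictly decreasing):
  μ^(1)=71; μ^(2)=50; μ^(3)=31/3; μ^(4)=-13; μ^(5)=-69

((0, 1, 0, 0, 0); (0, 2, 2, 0, 0); (0, 1, 1, 1, 0); (2, 0, 0, 0, 0); (0, 0, 0, 2, 2))


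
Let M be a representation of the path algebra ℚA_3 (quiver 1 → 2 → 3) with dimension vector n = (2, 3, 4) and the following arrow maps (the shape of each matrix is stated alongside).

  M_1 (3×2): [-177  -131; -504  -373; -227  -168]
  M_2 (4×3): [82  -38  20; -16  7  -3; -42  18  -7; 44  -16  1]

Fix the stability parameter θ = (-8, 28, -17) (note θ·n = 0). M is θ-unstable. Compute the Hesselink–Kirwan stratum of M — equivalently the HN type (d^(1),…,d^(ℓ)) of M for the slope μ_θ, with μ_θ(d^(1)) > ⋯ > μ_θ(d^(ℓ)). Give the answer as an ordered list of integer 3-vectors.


Interval decomposition of M: I[1,3]^2, I[2,3], I[3,3].
HN type (ℓ=3): μ^(1)=11/2; μ^(2)=-8; μ^(3)=-17

((0, 3, 3); (2, 0, 0); (0, 0, 1))


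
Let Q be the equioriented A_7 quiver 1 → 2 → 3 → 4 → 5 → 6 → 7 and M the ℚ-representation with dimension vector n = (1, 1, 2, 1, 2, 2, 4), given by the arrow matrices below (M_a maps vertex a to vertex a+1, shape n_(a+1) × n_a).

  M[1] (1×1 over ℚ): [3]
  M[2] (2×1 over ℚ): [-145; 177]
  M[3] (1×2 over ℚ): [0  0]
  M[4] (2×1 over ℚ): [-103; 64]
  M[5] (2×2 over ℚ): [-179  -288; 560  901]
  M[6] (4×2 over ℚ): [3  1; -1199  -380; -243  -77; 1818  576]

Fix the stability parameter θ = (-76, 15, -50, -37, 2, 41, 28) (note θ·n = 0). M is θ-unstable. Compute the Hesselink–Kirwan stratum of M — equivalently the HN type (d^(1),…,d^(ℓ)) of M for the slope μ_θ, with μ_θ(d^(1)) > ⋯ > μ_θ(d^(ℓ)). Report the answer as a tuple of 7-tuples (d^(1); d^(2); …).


Interval decomposition of M: I[1,3], I[3,3], I[4,7], I[5,7], I[7,7]^2.
HN type (ℓ=7): μ^(1)=69/2; μ^(2)=28; μ^(3)=2; μ^(4)=-35/2; μ^(5)=-37; μ^(6)=-50; μ^(7)=-76

((0, 0, 0, 0, 0, 2, 2); (0, 0, 0, 0, 0, 0, 2); (0, 0, 0, 0, 2, 0, 0); (0, 1, 1, 0, 0, 0, 0); (0, 0, 0, 1, 0, 0, 0); (0, 0, 1, 0, 0, 0, 0); (1, 0, 0, 0, 0, 0, 0))


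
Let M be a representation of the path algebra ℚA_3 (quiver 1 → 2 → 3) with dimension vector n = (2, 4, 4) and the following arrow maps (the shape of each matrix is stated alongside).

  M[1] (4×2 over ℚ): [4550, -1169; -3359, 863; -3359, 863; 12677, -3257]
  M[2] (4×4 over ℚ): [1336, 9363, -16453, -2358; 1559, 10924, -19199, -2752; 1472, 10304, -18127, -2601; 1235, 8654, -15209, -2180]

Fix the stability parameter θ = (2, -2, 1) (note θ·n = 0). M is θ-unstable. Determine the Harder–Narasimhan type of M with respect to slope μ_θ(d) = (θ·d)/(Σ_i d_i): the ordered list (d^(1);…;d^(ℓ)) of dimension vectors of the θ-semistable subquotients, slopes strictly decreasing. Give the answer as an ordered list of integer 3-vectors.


Via rank(M_{q-1}∘⋯∘M_p): M ≅ I[1,2], I[1,3], I[2,3]^2, I[3,3].
μ_θ-semistable layers: μ^(1)=1; μ^(2)=0; μ^(3)=-2

((0, 0, 4); (2, 2, 0); (0, 2, 0))


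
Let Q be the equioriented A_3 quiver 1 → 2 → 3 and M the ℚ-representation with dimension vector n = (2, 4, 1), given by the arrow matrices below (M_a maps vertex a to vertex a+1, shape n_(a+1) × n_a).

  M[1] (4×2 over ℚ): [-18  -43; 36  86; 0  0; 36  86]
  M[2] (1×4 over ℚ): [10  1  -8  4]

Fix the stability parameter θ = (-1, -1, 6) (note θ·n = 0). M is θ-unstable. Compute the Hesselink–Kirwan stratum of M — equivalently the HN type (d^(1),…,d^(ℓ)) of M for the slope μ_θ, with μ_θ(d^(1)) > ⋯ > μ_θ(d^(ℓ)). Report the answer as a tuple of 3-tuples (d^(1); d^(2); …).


Barcode: M ≅ I[1,1], I[1,2], I[2,2]^2, I[2,3]. HN layers by μ_θ (2 steps, strictly decreasing):
  μ^(1)=6; μ^(2)=-1

((0, 0, 1); (2, 4, 0))


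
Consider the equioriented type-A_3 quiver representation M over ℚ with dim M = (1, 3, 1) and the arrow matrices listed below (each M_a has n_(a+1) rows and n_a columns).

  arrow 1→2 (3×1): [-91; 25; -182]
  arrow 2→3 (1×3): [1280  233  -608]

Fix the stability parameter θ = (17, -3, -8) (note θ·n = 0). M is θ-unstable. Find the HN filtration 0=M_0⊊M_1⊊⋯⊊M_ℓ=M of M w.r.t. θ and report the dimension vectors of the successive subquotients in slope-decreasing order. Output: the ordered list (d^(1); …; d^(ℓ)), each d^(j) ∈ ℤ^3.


Interval decomposition of M: I[1,3], I[2,2]^2.
HN type (ℓ=2): μ^(1)=2; μ^(2)=-3

((1, 1, 1); (0, 2, 0))


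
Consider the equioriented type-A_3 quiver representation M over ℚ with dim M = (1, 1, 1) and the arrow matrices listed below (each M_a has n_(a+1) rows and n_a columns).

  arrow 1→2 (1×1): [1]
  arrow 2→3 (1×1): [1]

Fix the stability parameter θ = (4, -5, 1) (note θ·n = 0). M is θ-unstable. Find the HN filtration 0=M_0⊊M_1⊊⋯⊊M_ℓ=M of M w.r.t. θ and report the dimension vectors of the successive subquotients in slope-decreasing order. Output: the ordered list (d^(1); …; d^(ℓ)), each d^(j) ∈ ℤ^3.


Barcode: M ≅ I[1,3]. HN layers by μ_θ (2 steps, strictly decreasing):
  μ^(1)=1; μ^(2)=-1/2

((0, 0, 1); (1, 1, 0))


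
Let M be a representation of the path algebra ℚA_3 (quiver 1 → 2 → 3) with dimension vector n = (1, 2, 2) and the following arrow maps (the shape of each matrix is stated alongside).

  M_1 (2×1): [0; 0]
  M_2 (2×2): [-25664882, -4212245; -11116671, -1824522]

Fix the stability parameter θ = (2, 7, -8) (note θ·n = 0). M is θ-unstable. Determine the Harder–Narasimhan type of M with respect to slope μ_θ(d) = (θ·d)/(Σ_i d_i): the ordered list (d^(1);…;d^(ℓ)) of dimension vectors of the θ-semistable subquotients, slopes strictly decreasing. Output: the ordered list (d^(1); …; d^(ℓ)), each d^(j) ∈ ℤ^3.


Barcode: M ≅ I[1,1], I[2,3]^2. HN layers by μ_θ (2 steps, strictly decreasing):
  μ^(1)=2; μ^(2)=-1/2

((1, 0, 0); (0, 2, 2))


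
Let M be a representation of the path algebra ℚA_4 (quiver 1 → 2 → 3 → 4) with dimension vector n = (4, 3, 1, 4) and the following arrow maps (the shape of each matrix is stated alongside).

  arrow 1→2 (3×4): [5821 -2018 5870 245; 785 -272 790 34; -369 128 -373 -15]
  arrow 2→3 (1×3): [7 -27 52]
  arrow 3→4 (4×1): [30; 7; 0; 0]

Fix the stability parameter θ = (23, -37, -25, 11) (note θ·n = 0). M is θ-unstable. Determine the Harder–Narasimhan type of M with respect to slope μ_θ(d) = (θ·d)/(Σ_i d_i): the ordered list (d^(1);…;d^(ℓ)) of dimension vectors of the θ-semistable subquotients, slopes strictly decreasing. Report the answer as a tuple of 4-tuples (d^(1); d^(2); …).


Via rank(M_{q-1}∘⋯∘M_p): M ≅ I[1,1], I[1,2]^2, I[1,4], I[4,4]^3.
μ_θ-semistable layers: μ^(1)=23; μ^(2)=11; μ^(3)=-7; μ^(4)=-13

((1, 0, 0, 0); (0, 0, 0, 4); (2, 2, 0, 0); (1, 1, 1, 0))


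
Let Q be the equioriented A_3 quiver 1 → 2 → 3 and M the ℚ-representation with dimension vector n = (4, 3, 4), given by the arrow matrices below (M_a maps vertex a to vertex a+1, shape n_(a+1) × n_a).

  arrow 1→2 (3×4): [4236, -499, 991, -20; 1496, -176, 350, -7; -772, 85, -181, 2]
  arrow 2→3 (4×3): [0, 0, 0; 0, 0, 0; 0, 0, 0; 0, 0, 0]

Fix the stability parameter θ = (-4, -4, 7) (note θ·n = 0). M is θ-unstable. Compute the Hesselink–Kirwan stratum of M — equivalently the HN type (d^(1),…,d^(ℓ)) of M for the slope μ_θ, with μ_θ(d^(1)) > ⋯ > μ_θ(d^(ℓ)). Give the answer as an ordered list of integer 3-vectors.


Interval decomposition of M: I[1,1]^2, I[1,2]^2, I[2,2], I[3,3]^4.
HN type (ℓ=2): μ^(1)=7; μ^(2)=-4

((0, 0, 4); (4, 3, 0))


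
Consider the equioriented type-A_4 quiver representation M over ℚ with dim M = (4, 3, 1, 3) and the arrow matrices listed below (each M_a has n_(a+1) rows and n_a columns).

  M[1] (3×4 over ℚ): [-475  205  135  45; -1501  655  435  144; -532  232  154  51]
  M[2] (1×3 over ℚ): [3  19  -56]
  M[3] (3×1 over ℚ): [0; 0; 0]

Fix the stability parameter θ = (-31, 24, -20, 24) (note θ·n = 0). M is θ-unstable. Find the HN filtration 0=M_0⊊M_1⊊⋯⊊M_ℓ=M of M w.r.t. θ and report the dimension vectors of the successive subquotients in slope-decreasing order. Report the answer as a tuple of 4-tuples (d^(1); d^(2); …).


Via rank(M_{q-1}∘⋯∘M_p): M ≅ I[1,1]^2, I[1,2], I[1,3], I[2,2], I[4,4]^3.
μ_θ-semistable layers: μ^(1)=24; μ^(2)=2; μ^(3)=-31

((0, 2, 0, 3); (0, 1, 1, 0); (4, 0, 0, 0))


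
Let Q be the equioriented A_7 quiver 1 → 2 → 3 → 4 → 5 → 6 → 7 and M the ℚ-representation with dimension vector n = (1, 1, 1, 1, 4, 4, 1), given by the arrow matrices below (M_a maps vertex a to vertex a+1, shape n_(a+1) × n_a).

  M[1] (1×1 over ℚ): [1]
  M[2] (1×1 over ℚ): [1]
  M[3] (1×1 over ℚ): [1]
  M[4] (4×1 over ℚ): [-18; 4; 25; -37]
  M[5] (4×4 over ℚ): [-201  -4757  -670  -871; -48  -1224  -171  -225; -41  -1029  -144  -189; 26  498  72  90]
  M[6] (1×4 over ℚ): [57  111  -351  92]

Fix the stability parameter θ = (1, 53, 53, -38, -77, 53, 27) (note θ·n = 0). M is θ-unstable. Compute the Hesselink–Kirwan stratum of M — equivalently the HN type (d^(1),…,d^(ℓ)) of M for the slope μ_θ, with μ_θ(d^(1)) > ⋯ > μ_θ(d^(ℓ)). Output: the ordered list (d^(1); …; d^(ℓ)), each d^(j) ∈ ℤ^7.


Barcode: M ≅ I[1,6], I[5,5]^2, I[5,7], I[6,6]^2. HN layers by μ_θ (4 steps, strictly decreasing):
  μ^(1)=53; μ^(2)=40; μ^(3)=-8/5; μ^(4)=-77

((0, 0, 0, 0, 0, 3, 0); (0, 0, 0, 0, 0, 1, 1); (1, 1, 1, 1, 1, 0, 0); (0, 0, 0, 0, 3, 0, 0))


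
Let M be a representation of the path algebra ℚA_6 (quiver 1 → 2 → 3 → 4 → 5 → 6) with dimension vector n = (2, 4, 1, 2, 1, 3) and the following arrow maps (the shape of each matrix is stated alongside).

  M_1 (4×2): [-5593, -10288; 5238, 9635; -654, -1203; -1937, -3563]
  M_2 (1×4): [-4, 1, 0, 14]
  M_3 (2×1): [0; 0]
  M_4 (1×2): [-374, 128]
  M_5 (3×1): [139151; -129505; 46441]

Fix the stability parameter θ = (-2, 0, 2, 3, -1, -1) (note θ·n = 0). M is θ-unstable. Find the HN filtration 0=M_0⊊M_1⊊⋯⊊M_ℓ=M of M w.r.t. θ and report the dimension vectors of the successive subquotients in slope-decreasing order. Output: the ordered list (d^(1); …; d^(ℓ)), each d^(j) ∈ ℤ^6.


Via rank(M_{q-1}∘⋯∘M_p): M ≅ I[1,2], I[1,3], I[2,2]^2, I[4,4], I[4,6], I[6,6]^2.
μ_θ-semistable layers: μ^(1)=3; μ^(2)=2; μ^(3)=1/3; μ^(4)=0; μ^(5)=-1; μ^(6)=-2

((0, 0, 0, 1, 0, 0); (0, 0, 1, 0, 0, 0); (0, 0, 0, 1, 1, 1); (0, 4, 0, 0, 0, 0); (0, 0, 0, 0, 0, 2); (2, 0, 0, 0, 0, 0))


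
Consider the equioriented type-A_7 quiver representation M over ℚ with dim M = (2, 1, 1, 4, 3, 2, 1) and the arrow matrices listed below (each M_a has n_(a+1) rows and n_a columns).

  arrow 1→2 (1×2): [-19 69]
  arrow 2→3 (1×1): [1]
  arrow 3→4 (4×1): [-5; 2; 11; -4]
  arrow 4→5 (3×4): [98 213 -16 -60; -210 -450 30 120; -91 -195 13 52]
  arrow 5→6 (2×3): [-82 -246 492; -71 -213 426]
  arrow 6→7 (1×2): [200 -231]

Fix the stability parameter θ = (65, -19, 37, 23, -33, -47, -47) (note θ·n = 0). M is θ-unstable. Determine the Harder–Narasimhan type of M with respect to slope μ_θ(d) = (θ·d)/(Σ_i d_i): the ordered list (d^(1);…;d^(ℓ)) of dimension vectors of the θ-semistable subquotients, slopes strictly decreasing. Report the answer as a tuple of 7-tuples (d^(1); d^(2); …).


Via rank(M_{q-1}∘⋯∘M_p): M ≅ I[1,1], I[1,4], I[4,4], I[4,5], I[4,7], I[5,5], I[6,6].
μ_θ-semistable layers: μ^(1)=65; μ^(2)=30; μ^(3)=23; μ^(4)=-5; μ^(5)=-26; μ^(6)=-33; μ^(7)=-47

((1, 0, 0, 0, 0, 0, 0); (0, 0, 1, 1, 0, 0, 0); (1, 1, 0, 1, 0, 0, 0); (0, 0, 0, 1, 1, 0, 0); (0, 0, 0, 1, 1, 1, 1); (0, 0, 0, 0, 1, 0, 0); (0, 0, 0, 0, 0, 1, 0))


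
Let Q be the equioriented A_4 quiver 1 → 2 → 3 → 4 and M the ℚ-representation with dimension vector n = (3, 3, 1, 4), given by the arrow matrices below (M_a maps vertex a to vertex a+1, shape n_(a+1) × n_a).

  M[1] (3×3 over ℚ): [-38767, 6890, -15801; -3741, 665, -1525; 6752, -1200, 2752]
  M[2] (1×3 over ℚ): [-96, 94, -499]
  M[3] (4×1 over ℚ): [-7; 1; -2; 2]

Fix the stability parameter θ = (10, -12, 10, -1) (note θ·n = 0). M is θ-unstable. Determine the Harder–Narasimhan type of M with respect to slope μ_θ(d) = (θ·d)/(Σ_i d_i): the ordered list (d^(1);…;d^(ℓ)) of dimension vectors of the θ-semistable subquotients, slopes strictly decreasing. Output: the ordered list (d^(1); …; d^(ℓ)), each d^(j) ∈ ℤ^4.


Via rank(M_{q-1}∘⋯∘M_p): M ≅ I[1,1], I[1,2], I[1,4], I[2,2], I[4,4]^3.
μ_θ-semistable layers: μ^(1)=10; μ^(2)=9/2; μ^(3)=-1; μ^(4)=-12

((1, 0, 0, 0); (0, 0, 1, 1); (2, 2, 0, 3); (0, 1, 0, 0))


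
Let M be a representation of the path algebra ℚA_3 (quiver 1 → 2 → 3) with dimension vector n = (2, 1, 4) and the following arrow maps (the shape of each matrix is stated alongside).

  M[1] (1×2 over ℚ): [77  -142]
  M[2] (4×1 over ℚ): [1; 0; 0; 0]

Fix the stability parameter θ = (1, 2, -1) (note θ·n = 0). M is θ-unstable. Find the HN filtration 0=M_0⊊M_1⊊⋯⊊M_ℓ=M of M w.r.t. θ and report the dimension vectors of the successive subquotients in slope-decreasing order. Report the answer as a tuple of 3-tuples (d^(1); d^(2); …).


Via rank(M_{q-1}∘⋯∘M_p): M ≅ I[1,1], I[1,3], I[3,3]^3.
μ_θ-semistable layers: μ^(1)=1; μ^(2)=2/3; μ^(3)=-1

((1, 0, 0); (1, 1, 1); (0, 0, 3))


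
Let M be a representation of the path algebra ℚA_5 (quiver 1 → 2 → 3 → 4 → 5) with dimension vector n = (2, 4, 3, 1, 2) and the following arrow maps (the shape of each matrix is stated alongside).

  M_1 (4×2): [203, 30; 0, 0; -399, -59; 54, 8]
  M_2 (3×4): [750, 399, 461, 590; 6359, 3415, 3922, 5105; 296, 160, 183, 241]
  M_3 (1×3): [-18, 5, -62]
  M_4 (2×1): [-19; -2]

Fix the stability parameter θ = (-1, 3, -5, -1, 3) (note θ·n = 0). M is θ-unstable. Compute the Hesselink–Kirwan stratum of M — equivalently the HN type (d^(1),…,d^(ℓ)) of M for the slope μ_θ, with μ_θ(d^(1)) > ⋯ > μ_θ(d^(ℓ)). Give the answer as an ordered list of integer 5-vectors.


Barcode: M ≅ I[1,3], I[1,5], I[2,2], I[2,3], I[5,5]. HN layers by μ_θ (2 steps, strictly decreasing):
  μ^(1)=3; μ^(2)=-1

((0, 1, 0, 0, 2); (2, 3, 3, 1, 0))


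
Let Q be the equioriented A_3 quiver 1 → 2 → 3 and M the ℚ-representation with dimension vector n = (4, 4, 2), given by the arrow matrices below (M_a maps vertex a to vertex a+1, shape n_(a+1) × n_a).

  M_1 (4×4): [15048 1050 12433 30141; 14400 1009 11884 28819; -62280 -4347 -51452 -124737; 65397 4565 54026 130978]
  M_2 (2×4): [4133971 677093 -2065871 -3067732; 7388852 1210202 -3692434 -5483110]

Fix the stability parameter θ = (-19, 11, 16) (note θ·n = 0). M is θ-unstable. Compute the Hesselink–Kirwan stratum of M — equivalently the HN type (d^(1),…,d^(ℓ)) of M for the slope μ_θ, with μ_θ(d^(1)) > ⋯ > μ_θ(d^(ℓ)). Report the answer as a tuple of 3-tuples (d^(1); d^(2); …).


Barcode: M ≅ I[1,1], I[1,2], I[1,3]^2, I[2,2]. HN layers by μ_θ (3 steps, strictly decreasing):
  μ^(1)=16; μ^(2)=11; μ^(3)=-19

((0, 0, 2); (0, 4, 0); (4, 0, 0))


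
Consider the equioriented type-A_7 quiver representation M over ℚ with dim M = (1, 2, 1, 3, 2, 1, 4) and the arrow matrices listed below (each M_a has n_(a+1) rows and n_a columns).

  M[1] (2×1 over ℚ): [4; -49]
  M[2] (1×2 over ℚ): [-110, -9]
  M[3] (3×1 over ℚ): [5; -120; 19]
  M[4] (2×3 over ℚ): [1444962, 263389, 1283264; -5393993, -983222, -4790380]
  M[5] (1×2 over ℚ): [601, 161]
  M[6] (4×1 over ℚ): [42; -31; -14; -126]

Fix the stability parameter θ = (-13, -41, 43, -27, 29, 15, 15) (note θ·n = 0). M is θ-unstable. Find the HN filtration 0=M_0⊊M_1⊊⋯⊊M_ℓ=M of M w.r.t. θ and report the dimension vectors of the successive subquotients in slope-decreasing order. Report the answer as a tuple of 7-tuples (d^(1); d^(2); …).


Interval decomposition of M: I[1,7], I[2,2], I[4,4], I[4,5], I[7,7]^3.
HN type (ℓ=6): μ^(1)=29; μ^(2)=59/3; μ^(3)=15; μ^(4)=8; μ^(5)=-27; μ^(6)=-41

((0, 0, 0, 0, 1, 0, 0); (0, 0, 0, 0, 1, 1, 1); (0, 0, 0, 0, 0, 0, 3); (0, 0, 1, 1, 0, 0, 0); (1, 1, 0, 2, 0, 0, 0); (0, 1, 0, 0, 0, 0, 0))


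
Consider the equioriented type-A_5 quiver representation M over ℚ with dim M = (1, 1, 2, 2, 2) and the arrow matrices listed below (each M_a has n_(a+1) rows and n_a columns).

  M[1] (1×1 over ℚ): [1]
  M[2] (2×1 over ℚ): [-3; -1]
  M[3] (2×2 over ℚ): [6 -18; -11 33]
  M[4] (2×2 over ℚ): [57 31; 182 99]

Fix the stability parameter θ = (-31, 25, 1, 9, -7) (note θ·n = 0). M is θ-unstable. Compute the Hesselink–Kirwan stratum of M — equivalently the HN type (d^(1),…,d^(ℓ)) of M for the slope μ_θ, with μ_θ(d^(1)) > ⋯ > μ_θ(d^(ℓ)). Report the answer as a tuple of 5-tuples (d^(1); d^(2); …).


Via rank(M_{q-1}∘⋯∘M_p): M ≅ I[1,3], I[3,5], I[4,5].
μ_θ-semistable layers: μ^(1)=13; μ^(2)=1; μ^(3)=-31

((0, 1, 1, 0, 0); (0, 0, 1, 2, 2); (1, 0, 0, 0, 0))


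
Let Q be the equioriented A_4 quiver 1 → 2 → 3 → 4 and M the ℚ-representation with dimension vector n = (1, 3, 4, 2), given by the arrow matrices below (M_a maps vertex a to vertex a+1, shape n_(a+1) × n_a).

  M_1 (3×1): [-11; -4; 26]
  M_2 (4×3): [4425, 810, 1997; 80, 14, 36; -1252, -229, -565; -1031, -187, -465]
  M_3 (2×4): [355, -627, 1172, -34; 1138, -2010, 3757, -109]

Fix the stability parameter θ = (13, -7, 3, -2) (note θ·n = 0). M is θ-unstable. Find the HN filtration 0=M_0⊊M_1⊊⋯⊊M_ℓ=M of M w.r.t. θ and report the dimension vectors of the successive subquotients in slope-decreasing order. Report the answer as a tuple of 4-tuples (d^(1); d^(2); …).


Via rank(M_{q-1}∘⋯∘M_p): M ≅ I[1,4], I[2,3], I[2,4], I[3,3].
μ_θ-semistable layers: μ^(1)=3; μ^(2)=7/4; μ^(3)=1/2; μ^(4)=-7

((0, 0, 2, 0); (1, 1, 1, 1); (0, 0, 1, 1); (0, 2, 0, 0))


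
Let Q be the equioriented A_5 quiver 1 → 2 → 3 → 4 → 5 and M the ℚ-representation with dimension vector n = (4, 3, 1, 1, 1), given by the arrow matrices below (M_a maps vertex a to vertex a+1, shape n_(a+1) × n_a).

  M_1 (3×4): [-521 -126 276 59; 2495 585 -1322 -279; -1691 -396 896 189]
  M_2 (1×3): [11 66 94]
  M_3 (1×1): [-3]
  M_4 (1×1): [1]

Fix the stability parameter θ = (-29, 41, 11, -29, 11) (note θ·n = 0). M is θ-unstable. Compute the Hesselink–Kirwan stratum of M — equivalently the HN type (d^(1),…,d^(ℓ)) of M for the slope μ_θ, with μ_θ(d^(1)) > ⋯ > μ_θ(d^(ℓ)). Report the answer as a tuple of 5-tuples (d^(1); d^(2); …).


Interval decomposition of M: I[1,1]^2, I[1,2], I[1,5], I[2,2].
HN type (ℓ=4): μ^(1)=41; μ^(2)=11; μ^(3)=23/3; μ^(4)=-29

((0, 2, 0, 0, 0); (0, 0, 0, 0, 1); (0, 1, 1, 1, 0); (4, 0, 0, 0, 0))


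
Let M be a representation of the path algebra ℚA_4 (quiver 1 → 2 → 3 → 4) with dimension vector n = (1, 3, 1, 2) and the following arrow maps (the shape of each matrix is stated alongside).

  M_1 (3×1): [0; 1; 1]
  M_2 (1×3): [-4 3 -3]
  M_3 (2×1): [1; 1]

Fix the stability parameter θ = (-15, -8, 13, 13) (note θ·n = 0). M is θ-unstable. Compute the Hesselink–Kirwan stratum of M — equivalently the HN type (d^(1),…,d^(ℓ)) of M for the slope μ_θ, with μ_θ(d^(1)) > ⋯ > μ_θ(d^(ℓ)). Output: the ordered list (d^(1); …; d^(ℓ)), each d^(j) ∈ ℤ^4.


Barcode: M ≅ I[1,2], I[2,2], I[2,4], I[4,4]. HN layers by μ_θ (3 steps, strictly decreasing):
  μ^(1)=13; μ^(2)=-8; μ^(3)=-15

((0, 0, 1, 2); (0, 3, 0, 0); (1, 0, 0, 0))


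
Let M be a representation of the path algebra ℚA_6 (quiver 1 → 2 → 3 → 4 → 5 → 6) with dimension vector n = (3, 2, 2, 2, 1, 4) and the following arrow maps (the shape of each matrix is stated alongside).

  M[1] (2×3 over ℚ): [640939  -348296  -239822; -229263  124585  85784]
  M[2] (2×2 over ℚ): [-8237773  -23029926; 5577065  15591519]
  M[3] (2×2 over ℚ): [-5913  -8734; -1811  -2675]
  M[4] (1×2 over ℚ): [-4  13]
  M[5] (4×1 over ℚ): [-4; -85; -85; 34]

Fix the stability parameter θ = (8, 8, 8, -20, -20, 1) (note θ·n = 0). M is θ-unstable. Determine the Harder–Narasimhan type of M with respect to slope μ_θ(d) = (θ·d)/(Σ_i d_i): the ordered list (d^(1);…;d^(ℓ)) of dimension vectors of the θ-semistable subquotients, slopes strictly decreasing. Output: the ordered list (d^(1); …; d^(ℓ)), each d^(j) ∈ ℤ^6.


Interval decomposition of M: I[1,1], I[1,4], I[1,6], I[6,6]^3.
HN type (ℓ=3): μ^(1)=8; μ^(2)=1; μ^(3)=-16/5

((1, 0, 0, 0, 0, 0); (1, 1, 1, 1, 0, 4); (1, 1, 1, 1, 1, 0))


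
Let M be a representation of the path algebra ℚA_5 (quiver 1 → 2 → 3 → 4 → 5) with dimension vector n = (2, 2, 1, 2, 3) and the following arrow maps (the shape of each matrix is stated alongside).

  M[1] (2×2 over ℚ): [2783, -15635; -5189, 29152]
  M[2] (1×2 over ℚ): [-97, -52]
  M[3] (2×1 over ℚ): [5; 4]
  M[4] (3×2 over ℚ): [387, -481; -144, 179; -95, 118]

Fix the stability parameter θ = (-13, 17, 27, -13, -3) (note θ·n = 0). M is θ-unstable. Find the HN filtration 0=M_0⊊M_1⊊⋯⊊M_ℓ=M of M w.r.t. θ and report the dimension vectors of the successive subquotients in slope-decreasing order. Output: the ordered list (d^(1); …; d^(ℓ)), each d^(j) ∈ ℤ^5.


Via rank(M_{q-1}∘⋯∘M_p): M ≅ I[1,2], I[1,5], I[4,5], I[5,5].
μ_θ-semistable layers: μ^(1)=17; μ^(2)=7; μ^(3)=-3; μ^(4)=-13

((0, 1, 0, 0, 0); (0, 1, 1, 1, 1); (0, 0, 0, 0, 2); (2, 0, 0, 1, 0))


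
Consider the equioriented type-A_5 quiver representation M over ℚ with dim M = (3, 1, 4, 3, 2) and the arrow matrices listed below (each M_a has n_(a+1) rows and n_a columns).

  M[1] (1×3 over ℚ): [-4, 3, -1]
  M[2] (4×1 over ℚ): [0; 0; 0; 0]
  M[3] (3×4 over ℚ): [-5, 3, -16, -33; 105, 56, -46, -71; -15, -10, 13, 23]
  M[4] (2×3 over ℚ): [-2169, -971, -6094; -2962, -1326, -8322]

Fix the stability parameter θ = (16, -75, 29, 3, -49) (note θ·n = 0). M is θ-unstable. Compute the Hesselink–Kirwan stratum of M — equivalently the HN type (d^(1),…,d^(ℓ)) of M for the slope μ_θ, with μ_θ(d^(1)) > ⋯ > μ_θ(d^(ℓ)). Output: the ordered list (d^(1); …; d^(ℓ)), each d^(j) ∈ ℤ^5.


Barcode: M ≅ I[1,1]^2, I[1,2], I[3,3], I[3,4], I[3,5]^2. HN layers by μ_θ (4 steps, strictly decreasing):
  μ^(1)=29; μ^(2)=16; μ^(3)=-17/3; μ^(4)=-59/2

((0, 0, 1, 0, 0); (2, 0, 1, 1, 0); (0, 0, 2, 2, 2); (1, 1, 0, 0, 0))


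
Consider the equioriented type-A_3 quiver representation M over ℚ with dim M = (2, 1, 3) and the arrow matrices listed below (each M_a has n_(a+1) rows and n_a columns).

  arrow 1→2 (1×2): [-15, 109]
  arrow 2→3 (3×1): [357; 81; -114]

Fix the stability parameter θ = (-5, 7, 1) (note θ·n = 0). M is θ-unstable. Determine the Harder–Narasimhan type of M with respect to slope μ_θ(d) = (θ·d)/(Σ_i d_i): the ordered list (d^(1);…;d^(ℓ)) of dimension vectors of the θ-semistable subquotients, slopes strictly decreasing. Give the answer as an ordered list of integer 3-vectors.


Interval decomposition of M: I[1,1], I[1,3], I[3,3]^2.
HN type (ℓ=3): μ^(1)=4; μ^(2)=1; μ^(3)=-5

((0, 1, 1); (0, 0, 2); (2, 0, 0))


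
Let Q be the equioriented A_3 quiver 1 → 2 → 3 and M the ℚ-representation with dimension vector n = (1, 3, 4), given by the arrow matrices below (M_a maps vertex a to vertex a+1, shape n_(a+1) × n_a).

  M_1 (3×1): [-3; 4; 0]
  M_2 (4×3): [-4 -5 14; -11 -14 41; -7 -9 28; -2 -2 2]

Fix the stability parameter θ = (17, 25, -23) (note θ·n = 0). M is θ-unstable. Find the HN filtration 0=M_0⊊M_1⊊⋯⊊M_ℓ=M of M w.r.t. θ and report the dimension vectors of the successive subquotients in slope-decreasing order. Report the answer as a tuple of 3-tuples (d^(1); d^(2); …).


Barcode: M ≅ I[1,3], I[2,3]^2, I[3,3]. HN layers by μ_θ (3 steps, strictly decreasing):
  μ^(1)=19/3; μ^(2)=1; μ^(3)=-23

((1, 1, 1); (0, 2, 2); (0, 0, 1))


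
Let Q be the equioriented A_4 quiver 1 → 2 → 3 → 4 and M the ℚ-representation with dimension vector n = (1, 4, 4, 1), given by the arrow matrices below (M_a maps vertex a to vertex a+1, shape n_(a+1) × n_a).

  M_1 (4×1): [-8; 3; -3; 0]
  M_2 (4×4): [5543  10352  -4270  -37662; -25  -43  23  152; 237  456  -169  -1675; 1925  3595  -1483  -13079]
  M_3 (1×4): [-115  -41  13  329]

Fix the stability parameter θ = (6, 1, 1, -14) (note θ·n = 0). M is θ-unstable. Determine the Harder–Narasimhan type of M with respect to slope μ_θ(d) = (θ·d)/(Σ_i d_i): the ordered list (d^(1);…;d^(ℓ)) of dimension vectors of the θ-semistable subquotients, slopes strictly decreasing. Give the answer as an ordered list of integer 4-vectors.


Barcode: M ≅ I[1,4], I[2,3]^3. HN layers by μ_θ (2 steps, strictly decreasing):
  μ^(1)=1; μ^(2)=-3/2

((0, 3, 3, 0); (1, 1, 1, 1))


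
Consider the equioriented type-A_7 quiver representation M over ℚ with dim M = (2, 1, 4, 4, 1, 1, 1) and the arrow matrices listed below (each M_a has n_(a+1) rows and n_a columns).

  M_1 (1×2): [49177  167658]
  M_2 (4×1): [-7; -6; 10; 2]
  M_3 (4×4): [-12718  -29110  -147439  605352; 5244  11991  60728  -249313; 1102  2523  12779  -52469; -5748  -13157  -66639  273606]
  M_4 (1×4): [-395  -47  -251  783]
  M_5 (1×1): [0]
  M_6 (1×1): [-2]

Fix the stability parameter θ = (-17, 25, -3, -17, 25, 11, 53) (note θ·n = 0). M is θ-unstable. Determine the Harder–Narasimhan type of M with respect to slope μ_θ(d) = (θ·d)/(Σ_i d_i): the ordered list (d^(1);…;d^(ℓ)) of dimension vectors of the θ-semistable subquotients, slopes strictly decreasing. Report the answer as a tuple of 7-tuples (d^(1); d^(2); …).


Barcode: M ≅ I[1,1], I[1,3], I[3,4]^2, I[3,5], I[4,4], I[6,7]. HN layers by μ_θ (5 steps, strictly decreasing):
  μ^(1)=53; μ^(2)=25; μ^(3)=11; μ^(4)=-10; μ^(5)=-17

((0, 0, 0, 0, 0, 0, 1); (0, 0, 0, 0, 1, 0, 0); (0, 1, 1, 0, 0, 1, 0); (0, 0, 3, 3, 0, 0, 0); (2, 0, 0, 1, 0, 0, 0))


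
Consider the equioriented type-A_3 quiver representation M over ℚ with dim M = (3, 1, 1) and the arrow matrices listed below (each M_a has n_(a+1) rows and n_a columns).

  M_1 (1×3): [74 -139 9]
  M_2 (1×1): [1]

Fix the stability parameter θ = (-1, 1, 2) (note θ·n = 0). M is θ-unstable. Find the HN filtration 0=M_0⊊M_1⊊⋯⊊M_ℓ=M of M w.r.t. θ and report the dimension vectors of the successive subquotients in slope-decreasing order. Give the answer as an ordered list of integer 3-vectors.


Barcode: M ≅ I[1,1]^2, I[1,3]. HN layers by μ_θ (3 steps, strictly decreasing):
  μ^(1)=2; μ^(2)=1; μ^(3)=-1

((0, 0, 1); (0, 1, 0); (3, 0, 0))


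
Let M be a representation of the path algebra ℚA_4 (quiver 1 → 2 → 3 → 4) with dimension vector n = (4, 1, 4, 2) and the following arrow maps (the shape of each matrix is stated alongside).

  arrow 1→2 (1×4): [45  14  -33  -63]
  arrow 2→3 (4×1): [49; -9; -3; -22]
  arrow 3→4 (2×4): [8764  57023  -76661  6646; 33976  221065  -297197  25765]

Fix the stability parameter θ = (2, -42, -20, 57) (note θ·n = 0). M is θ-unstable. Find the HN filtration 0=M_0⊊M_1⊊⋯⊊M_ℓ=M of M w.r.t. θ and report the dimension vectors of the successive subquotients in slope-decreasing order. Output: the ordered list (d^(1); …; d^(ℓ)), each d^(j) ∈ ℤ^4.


Via rank(M_{q-1}∘⋯∘M_p): M ≅ I[1,1]^3, I[1,3], I[3,3], I[3,4]^2.
μ_θ-semistable layers: μ^(1)=57; μ^(2)=2; μ^(3)=-20

((0, 0, 0, 2); (3, 0, 0, 0); (1, 1, 4, 0))


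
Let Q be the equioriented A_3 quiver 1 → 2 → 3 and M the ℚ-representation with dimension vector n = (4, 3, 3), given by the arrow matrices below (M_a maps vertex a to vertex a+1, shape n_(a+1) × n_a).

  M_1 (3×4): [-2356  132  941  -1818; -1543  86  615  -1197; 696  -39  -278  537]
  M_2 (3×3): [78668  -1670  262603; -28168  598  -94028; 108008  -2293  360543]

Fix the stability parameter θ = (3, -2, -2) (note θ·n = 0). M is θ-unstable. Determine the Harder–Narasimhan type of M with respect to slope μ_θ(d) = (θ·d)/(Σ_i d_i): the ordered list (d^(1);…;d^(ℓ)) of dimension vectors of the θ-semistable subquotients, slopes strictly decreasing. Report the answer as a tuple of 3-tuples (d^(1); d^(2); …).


Interval decomposition of M: I[1,1], I[1,2], I[1,3]^2, I[3,3].
HN type (ℓ=4): μ^(1)=3; μ^(2)=1/2; μ^(3)=-1/3; μ^(4)=-2

((1, 0, 0); (1, 1, 0); (2, 2, 2); (0, 0, 1))


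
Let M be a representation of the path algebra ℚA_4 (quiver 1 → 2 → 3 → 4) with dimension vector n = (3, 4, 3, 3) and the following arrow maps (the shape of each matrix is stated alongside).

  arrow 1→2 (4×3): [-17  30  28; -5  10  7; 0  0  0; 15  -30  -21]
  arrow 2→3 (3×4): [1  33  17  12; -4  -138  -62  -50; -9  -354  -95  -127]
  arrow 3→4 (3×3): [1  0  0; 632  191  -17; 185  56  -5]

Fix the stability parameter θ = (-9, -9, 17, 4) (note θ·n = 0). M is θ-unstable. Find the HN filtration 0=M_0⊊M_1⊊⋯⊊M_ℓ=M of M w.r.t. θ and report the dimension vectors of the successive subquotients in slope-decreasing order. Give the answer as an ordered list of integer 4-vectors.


Barcode: M ≅ I[1,1], I[1,2], I[1,4], I[2,4]^2. HN layers by μ_θ (2 steps, strictly decreasing):
  μ^(1)=21/2; μ^(2)=-9

((0, 0, 3, 3); (3, 4, 0, 0))


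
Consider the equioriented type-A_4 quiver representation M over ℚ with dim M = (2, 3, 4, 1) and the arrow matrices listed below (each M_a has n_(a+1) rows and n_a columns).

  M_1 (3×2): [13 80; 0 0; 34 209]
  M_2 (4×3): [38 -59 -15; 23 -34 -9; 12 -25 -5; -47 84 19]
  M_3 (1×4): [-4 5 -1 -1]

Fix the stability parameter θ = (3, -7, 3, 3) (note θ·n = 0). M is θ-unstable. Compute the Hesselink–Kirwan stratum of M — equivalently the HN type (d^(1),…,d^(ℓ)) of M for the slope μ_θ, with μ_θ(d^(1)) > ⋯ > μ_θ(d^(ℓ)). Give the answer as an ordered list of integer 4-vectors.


Interval decomposition of M: I[1,3], I[1,4], I[2,3], I[3,3].
HN type (ℓ=3): μ^(1)=3; μ^(2)=-2; μ^(3)=-7

((0, 0, 4, 1); (2, 2, 0, 0); (0, 1, 0, 0))


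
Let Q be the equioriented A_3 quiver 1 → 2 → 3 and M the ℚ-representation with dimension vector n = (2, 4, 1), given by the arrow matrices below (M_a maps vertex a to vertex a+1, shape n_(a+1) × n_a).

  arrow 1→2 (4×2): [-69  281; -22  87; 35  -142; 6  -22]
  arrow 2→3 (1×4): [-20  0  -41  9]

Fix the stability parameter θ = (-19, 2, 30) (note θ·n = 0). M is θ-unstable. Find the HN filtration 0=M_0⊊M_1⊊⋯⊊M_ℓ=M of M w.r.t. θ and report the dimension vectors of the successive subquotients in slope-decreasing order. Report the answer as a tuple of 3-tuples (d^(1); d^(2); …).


Via rank(M_{q-1}∘⋯∘M_p): M ≅ I[1,2], I[1,3], I[2,2]^2.
μ_θ-semistable layers: μ^(1)=30; μ^(2)=2; μ^(3)=-19

((0, 0, 1); (0, 4, 0); (2, 0, 0))


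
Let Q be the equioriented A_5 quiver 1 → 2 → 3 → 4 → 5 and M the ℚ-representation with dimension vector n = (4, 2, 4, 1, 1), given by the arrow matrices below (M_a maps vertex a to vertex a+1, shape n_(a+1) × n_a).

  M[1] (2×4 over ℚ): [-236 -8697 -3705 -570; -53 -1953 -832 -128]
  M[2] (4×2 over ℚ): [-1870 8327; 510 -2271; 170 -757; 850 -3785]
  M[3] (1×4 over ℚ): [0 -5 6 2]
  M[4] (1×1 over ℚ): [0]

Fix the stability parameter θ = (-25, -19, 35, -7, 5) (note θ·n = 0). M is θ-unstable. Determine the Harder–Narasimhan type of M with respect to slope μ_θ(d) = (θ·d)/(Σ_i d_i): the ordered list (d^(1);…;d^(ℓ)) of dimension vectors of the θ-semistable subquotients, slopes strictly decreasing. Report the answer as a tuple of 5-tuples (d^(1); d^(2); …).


Via rank(M_{q-1}∘⋯∘M_p): M ≅ I[1,1]^2, I[1,2], I[1,4], I[3,3]^3, I[5,5].
μ_θ-semistable layers: μ^(1)=35; μ^(2)=14; μ^(3)=5; μ^(4)=-19; μ^(5)=-25

((0, 0, 3, 0, 0); (0, 0, 1, 1, 0); (0, 0, 0, 0, 1); (0, 2, 0, 0, 0); (4, 0, 0, 0, 0))
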